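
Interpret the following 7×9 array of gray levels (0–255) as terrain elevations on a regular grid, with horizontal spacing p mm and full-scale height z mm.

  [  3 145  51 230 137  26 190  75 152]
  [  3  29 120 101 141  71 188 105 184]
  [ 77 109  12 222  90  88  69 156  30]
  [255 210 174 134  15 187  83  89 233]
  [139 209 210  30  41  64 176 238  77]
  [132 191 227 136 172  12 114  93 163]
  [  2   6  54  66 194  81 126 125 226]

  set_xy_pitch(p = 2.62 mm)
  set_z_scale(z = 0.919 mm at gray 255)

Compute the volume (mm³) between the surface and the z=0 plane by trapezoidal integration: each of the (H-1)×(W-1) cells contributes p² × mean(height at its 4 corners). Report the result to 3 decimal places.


143.516

height_mm = gray/255 × 0.919; cell vol = 2.62² × mean(4 corners)
unit = 2.62² × 0.919 / (4×255) = 0.00618469 mm³ per gray-sum
row 0: Σ corner-gray over 8 cells = 3560  → 22.0175
row 1: Σ corner-gray over 8 cells = 3296  → 20.3847
row 2: Σ corner-gray over 8 cells = 3871  → 23.9409
row 3: Σ corner-gray over 8 cells = 4424  → 27.3611
row 4: Σ corner-gray over 8 cells = 4337  → 26.8230
row 5: Σ corner-gray over 8 cells = 3717  → 22.9885
Σ rows: total corner-gray = 23205  → 143.5157 mm³


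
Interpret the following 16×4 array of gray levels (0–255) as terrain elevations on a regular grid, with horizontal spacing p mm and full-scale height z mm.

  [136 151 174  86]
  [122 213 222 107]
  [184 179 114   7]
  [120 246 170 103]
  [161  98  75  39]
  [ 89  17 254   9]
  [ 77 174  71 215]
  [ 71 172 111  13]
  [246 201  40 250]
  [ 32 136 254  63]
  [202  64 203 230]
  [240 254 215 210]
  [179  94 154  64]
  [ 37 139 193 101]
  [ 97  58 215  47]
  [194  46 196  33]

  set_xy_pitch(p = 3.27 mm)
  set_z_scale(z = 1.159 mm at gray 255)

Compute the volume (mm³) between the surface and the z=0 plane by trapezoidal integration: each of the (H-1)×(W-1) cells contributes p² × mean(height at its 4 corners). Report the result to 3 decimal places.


310.519

height_mm = gray/255 × 1.159; cell vol = 3.27² × mean(4 corners)
unit = 3.27² × 1.159 / (4×255) = 0.0121501 mm³ per gray-sum
row 0: Σ corner-gray over 3 cells = 1971  → 23.9478
row 1: Σ corner-gray over 3 cells = 1876  → 22.7935
row 2: Σ corner-gray over 3 cells = 1832  → 22.2589
row 3: Σ corner-gray over 3 cells = 1601  → 19.4523
row 4: Σ corner-gray over 3 cells = 1186  → 14.4100
row 5: Σ corner-gray over 3 cells = 1422  → 17.2774
row 6: Σ corner-gray over 3 cells = 1432  → 17.3989
row 7: Σ corner-gray over 3 cells = 1628  → 19.7803
row 8: Σ corner-gray over 3 cells = 1853  → 22.5141
row 9: Σ corner-gray over 3 cells = 1841  → 22.3683
row 10: Σ corner-gray over 3 cells = 2354  → 28.6013
row 11: Σ corner-gray over 3 cells = 2127  → 25.8432
row 12: Σ corner-gray over 3 cells = 1541  → 18.7233
row 13: Σ corner-gray over 3 cells = 1492  → 18.1279
row 14: Σ corner-gray over 3 cells = 1401  → 17.0222
Σ rows: total corner-gray = 25557  → 310.5193 mm³


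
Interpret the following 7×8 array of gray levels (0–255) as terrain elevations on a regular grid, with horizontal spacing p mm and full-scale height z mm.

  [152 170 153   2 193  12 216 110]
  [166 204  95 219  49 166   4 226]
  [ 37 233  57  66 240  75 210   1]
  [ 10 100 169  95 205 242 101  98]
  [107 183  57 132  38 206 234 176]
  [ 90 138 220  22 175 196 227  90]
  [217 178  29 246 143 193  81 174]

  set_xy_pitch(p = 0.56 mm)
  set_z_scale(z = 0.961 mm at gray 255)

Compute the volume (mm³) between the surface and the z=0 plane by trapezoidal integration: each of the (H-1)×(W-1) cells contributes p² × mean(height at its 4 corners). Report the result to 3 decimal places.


6.890

height_mm = gray/255 × 0.961; cell vol = 0.56² × mean(4 corners)
unit = 0.56² × 0.961 / (4×255) = 0.00029546 mm³ per gray-sum
row 0: Σ corner-gray over 7 cells = 3620  → 1.0696
row 1: Σ corner-gray over 7 cells = 3666  → 1.0832
row 2: Σ corner-gray over 7 cells = 3732  → 1.1027
row 3: Σ corner-gray over 7 cells = 3915  → 1.1567
row 4: Σ corner-gray over 7 cells = 4119  → 1.2170
row 5: Σ corner-gray over 7 cells = 4267  → 1.2607
Σ rows: total corner-gray = 23319  → 6.8898 mm³


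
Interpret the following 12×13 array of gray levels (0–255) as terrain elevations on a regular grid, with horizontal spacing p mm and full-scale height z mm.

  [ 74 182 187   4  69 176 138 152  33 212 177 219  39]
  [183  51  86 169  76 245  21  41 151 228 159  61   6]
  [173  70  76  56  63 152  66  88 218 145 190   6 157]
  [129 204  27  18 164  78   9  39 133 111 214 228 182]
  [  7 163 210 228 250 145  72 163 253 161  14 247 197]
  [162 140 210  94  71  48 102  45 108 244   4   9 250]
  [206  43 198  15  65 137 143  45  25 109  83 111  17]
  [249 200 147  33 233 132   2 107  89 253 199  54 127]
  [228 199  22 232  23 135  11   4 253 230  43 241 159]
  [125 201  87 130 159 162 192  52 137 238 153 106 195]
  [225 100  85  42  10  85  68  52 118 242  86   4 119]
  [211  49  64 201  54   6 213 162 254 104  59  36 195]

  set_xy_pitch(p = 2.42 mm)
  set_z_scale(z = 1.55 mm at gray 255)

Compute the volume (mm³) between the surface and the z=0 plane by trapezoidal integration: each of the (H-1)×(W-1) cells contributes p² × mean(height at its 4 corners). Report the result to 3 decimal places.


height_mm = gray/255 × 1.55; cell vol = 2.42² × mean(4 corners)
unit = 2.42² × 1.55 / (4×255) = 0.00889943 mm³ per gray-sum
row 0: Σ corner-gray over 12 cells = 5976  → 53.1830
row 1: Σ corner-gray over 12 cells = 5355  → 47.6565
row 2: Σ corner-gray over 12 cells = 5351  → 47.6209
row 3: Σ corner-gray over 12 cells = 6777  → 60.3114
row 4: Σ corner-gray over 12 cells = 6578  → 58.5405
row 5: Σ corner-gray over 12 cells = 4733  → 42.1210
row 6: Σ corner-gray over 12 cells = 5445  → 48.4574
row 7: Σ corner-gray over 12 cells = 6447  → 57.3746
row 8: Σ corner-gray over 12 cells = 6727  → 59.8665
row 9: Σ corner-gray over 12 cells = 5682  → 50.5666
row 10: Σ corner-gray over 12 cells = 4938  → 43.9454
Σ rows: total corner-gray = 64009  → 569.6437 mm³

569.644


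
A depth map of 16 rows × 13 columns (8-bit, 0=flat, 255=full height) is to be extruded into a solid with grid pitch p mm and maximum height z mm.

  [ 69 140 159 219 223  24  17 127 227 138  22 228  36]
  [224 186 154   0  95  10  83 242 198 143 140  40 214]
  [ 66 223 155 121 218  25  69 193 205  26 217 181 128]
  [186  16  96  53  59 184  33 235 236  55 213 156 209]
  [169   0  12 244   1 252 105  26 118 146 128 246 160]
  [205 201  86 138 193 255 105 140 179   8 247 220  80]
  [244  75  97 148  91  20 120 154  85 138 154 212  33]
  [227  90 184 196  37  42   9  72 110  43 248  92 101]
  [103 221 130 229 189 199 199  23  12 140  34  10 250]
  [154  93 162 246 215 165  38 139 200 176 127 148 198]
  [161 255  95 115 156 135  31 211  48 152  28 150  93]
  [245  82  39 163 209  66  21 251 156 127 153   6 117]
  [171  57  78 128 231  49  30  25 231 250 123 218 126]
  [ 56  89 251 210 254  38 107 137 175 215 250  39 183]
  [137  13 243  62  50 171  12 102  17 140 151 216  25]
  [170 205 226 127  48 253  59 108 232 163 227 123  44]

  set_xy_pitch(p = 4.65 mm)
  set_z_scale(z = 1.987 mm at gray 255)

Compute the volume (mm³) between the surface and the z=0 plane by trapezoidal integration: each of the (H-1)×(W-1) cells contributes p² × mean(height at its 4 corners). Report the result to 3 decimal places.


3991.895

height_mm = gray/255 × 1.987; cell vol = 4.65² × mean(4 corners)
unit = 4.65² × 1.987 / (4×255) = 0.0421215 mm³ per gray-sum
row 0: Σ corner-gray over 12 cells = 6173  → 260.0159
row 1: Σ corner-gray over 12 cells = 6480  → 272.9472
row 2: Σ corner-gray over 12 cells = 6527  → 274.9269
row 3: Σ corner-gray over 12 cells = 5952  → 250.7070
row 4: Σ corner-gray over 12 cells = 6714  → 282.8036
row 5: Σ corner-gray over 12 cells = 6694  → 281.9612
row 6: Σ corner-gray over 12 cells = 5439  → 229.0987
row 7: Σ corner-gray over 12 cells = 5699  → 240.0503
row 8: Σ corner-gray over 12 cells = 6895  → 290.4276
row 9: Σ corner-gray over 12 cells = 6776  → 285.4151
row 10: Σ corner-gray over 12 cells = 5914  → 249.1064
row 11: Σ corner-gray over 12 cells = 6045  → 254.6243
row 12: Σ corner-gray over 12 cells = 6906  → 290.8909
row 13: Σ corner-gray over 12 cells = 6285  → 264.7335
row 14: Σ corner-gray over 12 cells = 6272  → 264.1859
Σ rows: total corner-gray = 94771  → 3991.8946 mm³


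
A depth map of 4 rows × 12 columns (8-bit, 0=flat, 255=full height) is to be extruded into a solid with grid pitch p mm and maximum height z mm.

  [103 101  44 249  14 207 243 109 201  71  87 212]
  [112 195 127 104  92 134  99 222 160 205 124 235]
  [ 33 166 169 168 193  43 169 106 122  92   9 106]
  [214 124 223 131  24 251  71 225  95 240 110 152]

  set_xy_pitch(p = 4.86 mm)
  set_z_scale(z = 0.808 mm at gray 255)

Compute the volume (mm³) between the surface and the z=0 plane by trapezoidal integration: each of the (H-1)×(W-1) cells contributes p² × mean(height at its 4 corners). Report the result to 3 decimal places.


338.453

height_mm = gray/255 × 0.808; cell vol = 4.86² × mean(4 corners)
unit = 4.86² × 0.808 / (4×255) = 0.0187104 mm³ per gray-sum
row 0: Σ corner-gray over 11 cells = 6238  → 116.7157
row 1: Σ corner-gray over 11 cells = 5884  → 110.0922
row 2: Σ corner-gray over 11 cells = 5967  → 111.6451
Σ rows: total corner-gray = 18089  → 338.4529 mm³


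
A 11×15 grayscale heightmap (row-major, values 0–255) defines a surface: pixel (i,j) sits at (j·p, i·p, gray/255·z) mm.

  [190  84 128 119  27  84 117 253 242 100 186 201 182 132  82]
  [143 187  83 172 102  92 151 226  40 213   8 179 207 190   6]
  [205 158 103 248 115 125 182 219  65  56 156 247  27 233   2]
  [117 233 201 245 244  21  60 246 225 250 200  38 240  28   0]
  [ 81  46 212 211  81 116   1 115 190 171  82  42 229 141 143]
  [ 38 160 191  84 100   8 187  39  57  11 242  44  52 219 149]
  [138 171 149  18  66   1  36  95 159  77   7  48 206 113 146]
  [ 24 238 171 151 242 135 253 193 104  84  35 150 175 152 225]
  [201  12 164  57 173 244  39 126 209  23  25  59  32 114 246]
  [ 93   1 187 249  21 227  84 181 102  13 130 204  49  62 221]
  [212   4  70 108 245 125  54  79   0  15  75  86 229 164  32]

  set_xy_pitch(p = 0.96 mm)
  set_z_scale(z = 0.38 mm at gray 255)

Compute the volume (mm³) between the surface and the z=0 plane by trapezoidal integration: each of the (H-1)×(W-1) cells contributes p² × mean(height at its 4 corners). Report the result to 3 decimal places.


24.493

height_mm = gray/255 × 0.38; cell vol = 0.96² × mean(4 corners)
unit = 0.96² × 0.38 / (4×255) = 0.000343341 mm³ per gray-sum
row 0: Σ corner-gray over 14 cells = 7831  → 2.6887
row 1: Σ corner-gray over 14 cells = 7924  → 2.7206
row 2: Σ corner-gray over 14 cells = 8654  → 2.9713
row 3: Σ corner-gray over 14 cells = 8077  → 2.7732
row 4: Σ corner-gray over 14 cells = 6473  → 2.2224
row 5: Σ corner-gray over 14 cells = 5551  → 1.9059
row 6: Σ corner-gray over 14 cells = 6991  → 2.4003
row 7: Σ corner-gray over 14 cells = 7416  → 2.5462
row 8: Σ corner-gray over 14 cells = 6335  → 2.1751
row 9: Σ corner-gray over 14 cells = 6086  → 2.0896
Σ rows: total corner-gray = 71338  → 24.4933 mm³


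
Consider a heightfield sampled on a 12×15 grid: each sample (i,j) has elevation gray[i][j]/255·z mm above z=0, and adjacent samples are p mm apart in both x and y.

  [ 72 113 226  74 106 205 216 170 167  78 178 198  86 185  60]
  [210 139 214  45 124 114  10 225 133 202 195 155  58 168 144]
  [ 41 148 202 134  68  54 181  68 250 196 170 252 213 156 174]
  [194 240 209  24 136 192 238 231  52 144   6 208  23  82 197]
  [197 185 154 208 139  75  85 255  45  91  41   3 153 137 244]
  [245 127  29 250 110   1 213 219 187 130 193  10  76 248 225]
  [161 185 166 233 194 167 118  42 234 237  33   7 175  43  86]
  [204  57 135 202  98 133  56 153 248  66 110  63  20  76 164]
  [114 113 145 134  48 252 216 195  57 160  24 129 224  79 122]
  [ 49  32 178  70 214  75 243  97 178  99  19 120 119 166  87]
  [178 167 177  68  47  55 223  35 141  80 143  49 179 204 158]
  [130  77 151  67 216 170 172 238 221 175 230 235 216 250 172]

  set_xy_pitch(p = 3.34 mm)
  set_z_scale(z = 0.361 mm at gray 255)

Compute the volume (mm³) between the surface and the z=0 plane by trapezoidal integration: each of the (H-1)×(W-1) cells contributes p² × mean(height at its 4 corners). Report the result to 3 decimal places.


height_mm = gray/255 × 0.361; cell vol = 3.34² × mean(4 corners)
unit = 3.34² × 0.361 / (4×255) = 0.00394821 mm³ per gray-sum
row 0: Σ corner-gray over 14 cells = 8054  → 31.7989
row 1: Σ corner-gray over 14 cells = 8317  → 32.8372
row 2: Σ corner-gray over 14 cells = 8360  → 33.0070
row 3: Σ corner-gray over 14 cells = 7544  → 29.7853
row 4: Σ corner-gray over 14 cells = 7639  → 30.1604
row 5: Σ corner-gray over 14 cells = 7971  → 31.4712
row 6: Σ corner-gray over 14 cells = 7117  → 28.0994
row 7: Σ corner-gray over 14 cells = 6990  → 27.5980
row 8: Σ corner-gray over 14 cells = 7144  → 28.2060
row 9: Σ corner-gray over 14 cells = 6828  → 26.9584
row 10: Σ corner-gray over 14 cells = 8610  → 33.9941
Σ rows: total corner-gray = 84574  → 333.9157 mm³

333.916


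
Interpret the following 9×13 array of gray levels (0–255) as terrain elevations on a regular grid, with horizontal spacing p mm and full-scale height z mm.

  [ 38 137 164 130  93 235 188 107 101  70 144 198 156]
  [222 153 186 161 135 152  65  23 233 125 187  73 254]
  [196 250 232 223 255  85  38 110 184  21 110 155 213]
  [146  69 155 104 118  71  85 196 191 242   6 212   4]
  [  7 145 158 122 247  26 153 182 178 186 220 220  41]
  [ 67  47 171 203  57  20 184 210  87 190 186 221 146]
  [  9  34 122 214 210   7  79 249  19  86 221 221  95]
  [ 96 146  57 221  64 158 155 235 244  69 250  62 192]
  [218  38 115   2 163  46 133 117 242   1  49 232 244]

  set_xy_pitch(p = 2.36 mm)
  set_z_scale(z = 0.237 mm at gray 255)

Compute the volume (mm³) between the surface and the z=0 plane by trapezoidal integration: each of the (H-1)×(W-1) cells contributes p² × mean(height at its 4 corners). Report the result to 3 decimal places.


height_mm = gray/255 × 0.237; cell vol = 2.36² × mean(4 corners)
unit = 2.36² × 0.237 / (4×255) = 0.00129411 mm³ per gray-sum
row 0: Σ corner-gray over 12 cells = 6790  → 8.7870
row 1: Σ corner-gray over 12 cells = 7197  → 9.3137
row 2: Σ corner-gray over 12 cells = 6783  → 8.7780
row 3: Σ corner-gray over 12 cells = 6770  → 8.7611
row 4: Σ corner-gray over 12 cells = 7087  → 9.1714
row 5: Σ corner-gray over 12 cells = 6393  → 8.2733
row 6: Σ corner-gray over 12 cells = 6638  → 8.5903
row 7: Σ corner-gray over 12 cells = 6348  → 8.2150
Σ rows: total corner-gray = 54006  → 69.8899 mm³

69.890


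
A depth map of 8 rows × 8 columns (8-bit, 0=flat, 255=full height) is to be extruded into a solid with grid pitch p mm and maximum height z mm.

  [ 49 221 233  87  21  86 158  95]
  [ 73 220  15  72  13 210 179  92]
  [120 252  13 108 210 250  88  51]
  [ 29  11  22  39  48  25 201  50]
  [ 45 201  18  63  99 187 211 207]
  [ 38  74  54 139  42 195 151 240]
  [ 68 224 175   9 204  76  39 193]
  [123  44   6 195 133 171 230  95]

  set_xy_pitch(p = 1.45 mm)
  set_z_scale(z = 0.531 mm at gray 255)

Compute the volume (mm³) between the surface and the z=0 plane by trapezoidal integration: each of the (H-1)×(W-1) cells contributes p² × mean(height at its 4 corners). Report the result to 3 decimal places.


24.618

height_mm = gray/255 × 0.531; cell vol = 1.45² × mean(4 corners)
unit = 1.45² × 0.531 / (4×255) = 0.00109454 mm³ per gray-sum
row 0: Σ corner-gray over 7 cells = 3339  → 3.6547
row 1: Σ corner-gray over 7 cells = 3596  → 3.9360
row 2: Σ corner-gray over 7 cells = 2784  → 3.0472
row 3: Σ corner-gray over 7 cells = 2581  → 2.8250
row 4: Σ corner-gray over 7 cells = 3398  → 3.7192
row 5: Σ corner-gray over 7 cells = 3303  → 3.6153
row 6: Σ corner-gray over 7 cells = 3491  → 3.8210
Σ rows: total corner-gray = 22492  → 24.6183 mm³


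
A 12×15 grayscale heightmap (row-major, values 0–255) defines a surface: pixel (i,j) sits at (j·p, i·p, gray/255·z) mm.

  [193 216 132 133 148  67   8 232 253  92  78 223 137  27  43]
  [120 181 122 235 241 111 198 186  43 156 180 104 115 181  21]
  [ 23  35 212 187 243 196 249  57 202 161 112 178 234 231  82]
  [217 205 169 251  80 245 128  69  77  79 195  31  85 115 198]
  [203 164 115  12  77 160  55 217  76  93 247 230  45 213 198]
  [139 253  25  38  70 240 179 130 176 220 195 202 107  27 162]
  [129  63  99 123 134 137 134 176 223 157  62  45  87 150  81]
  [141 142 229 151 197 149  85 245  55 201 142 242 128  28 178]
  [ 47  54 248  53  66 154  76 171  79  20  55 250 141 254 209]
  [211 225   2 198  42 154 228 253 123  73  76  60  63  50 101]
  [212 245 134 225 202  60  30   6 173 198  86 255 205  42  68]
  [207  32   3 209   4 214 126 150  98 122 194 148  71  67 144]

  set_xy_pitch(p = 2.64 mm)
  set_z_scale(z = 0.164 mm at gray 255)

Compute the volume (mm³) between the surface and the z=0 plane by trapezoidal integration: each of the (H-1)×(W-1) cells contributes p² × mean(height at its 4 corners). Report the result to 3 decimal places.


height_mm = gray/255 × 0.164; cell vol = 2.64² × mean(4 corners)
unit = 2.64² × 0.164 / (4×255) = 0.0011206 mm³ per gray-sum
row 0: Σ corner-gray over 14 cells = 7975  → 8.9368
row 1: Σ corner-gray over 14 cells = 8946  → 10.0249
row 2: Σ corner-gray over 14 cells = 8572  → 9.6058
row 3: Σ corner-gray over 14 cells = 7682  → 8.6085
row 4: Σ corner-gray over 14 cells = 7834  → 8.7788
row 5: Σ corner-gray over 14 cells = 7415  → 8.3093
row 6: Σ corner-gray over 14 cells = 7697  → 8.6253
row 7: Σ corner-gray over 14 cells = 7805  → 8.7463
row 8: Σ corner-gray over 14 cells = 6904  → 7.7366
row 9: Σ corner-gray over 14 cells = 7408  → 8.3014
row 10: Σ corner-gray over 14 cells = 7229  → 8.1008
Σ rows: total corner-gray = 85467  → 95.7745 mm³

95.775


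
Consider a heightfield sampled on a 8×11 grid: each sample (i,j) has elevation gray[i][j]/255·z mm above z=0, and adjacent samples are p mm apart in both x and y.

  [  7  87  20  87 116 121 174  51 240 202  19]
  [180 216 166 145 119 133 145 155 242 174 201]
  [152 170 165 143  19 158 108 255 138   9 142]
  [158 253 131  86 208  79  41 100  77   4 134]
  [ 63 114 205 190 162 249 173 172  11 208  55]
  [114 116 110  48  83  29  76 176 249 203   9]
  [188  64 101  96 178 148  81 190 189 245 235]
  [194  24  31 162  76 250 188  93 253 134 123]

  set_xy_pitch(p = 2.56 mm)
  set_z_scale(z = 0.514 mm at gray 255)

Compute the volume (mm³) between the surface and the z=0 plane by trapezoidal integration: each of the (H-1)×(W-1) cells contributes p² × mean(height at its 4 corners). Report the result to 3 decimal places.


height_mm = gray/255 × 0.514; cell vol = 2.56² × mean(4 corners)
unit = 2.56² × 0.514 / (4×255) = 0.0033025 mm³ per gray-sum
row 0: Σ corner-gray over 10 cells = 5593  → 18.4709
row 1: Σ corner-gray over 10 cells = 5995  → 19.7985
row 2: Σ corner-gray over 10 cells = 4874  → 16.0964
row 3: Σ corner-gray over 10 cells = 5336  → 17.6221
row 4: Σ corner-gray over 10 cells = 5389  → 17.7972
row 5: Σ corner-gray over 10 cells = 5310  → 17.5363
row 6: Σ corner-gray over 10 cells = 5746  → 18.9762
Σ rows: total corner-gray = 38243  → 126.2975 mm³

126.298


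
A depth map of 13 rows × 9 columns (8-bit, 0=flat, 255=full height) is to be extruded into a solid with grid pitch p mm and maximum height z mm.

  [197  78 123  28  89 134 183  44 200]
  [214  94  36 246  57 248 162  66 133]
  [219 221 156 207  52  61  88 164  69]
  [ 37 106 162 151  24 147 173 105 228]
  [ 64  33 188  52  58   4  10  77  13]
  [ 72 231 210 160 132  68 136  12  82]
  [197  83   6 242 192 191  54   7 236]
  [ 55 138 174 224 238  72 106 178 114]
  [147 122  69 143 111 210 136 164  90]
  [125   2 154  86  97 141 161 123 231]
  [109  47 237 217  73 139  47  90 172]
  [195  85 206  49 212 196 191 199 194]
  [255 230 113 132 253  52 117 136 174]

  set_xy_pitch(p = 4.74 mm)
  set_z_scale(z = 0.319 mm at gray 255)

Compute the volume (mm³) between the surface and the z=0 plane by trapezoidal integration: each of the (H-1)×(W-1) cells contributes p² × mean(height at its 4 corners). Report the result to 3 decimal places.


344.853

height_mm = gray/255 × 0.319; cell vol = 4.74² × mean(4 corners)
unit = 4.74² × 0.319 / (4×255) = 0.00702663 mm³ per gray-sum
row 0: Σ corner-gray over 8 cells = 3920  → 27.5444
row 1: Σ corner-gray over 8 cells = 4351  → 30.5729
row 2: Σ corner-gray over 8 cells = 4187  → 29.4205
row 3: Σ corner-gray over 8 cells = 2922  → 20.5318
row 4: Σ corner-gray over 8 cells = 2973  → 20.8902
row 5: Σ corner-gray over 8 cells = 4035  → 28.3525
row 6: Σ corner-gray over 8 cells = 4412  → 31.0015
row 7: Σ corner-gray over 8 cells = 4576  → 32.1539
row 8: Σ corner-gray over 8 cells = 4031  → 28.3244
row 9: Σ corner-gray over 8 cells = 3865  → 27.1579
row 10: Σ corner-gray over 8 cells = 4646  → 32.6457
row 11: Σ corner-gray over 8 cells = 5160  → 36.2574
Σ rows: total corner-gray = 49078  → 344.8530 mm³


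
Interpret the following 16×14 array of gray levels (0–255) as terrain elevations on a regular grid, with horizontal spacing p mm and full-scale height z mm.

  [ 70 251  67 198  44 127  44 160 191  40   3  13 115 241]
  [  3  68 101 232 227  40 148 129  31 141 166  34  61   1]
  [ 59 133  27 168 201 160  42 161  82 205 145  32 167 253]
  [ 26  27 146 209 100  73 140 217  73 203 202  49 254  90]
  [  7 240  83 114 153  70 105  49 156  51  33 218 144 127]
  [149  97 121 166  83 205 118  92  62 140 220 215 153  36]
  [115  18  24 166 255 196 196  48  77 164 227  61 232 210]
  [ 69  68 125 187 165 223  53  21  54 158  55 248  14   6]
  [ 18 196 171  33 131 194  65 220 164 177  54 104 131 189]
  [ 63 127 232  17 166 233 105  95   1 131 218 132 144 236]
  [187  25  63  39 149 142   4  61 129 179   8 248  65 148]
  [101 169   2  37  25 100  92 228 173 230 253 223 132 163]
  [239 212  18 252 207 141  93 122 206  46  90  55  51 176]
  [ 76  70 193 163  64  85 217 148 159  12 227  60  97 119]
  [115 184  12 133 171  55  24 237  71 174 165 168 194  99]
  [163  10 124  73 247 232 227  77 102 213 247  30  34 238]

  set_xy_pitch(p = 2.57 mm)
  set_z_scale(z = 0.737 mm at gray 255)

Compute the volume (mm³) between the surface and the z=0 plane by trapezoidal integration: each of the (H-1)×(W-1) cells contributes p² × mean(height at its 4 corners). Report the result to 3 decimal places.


height_mm = gray/255 × 0.737; cell vol = 2.57² × mean(4 corners)
unit = 2.57² × 0.737 / (4×255) = 0.00477236 mm³ per gray-sum
row 0: Σ corner-gray over 13 cells = 5577  → 26.6155
row 1: Σ corner-gray over 13 cells = 6118  → 29.1973
row 2: Σ corner-gray over 13 cells = 6860  → 32.7384
row 3: Σ corner-gray over 13 cells = 6468  → 30.8677
row 4: Σ corner-gray over 13 cells = 6495  → 30.9965
row 5: Σ corner-gray over 13 cells = 7182  → 34.2751
row 6: Σ corner-gray over 13 cells = 6470  → 30.8772
row 7: Σ corner-gray over 13 cells = 6304  → 30.0850
row 8: Σ corner-gray over 13 cells = 6988  → 33.3493
row 9: Σ corner-gray over 13 cells = 6060  → 28.9205
row 10: Σ corner-gray over 13 cells = 6151  → 29.3548
row 11: Σ corner-gray over 13 cells = 6993  → 33.3731
row 12: Σ corner-gray over 13 cells = 6586  → 31.4308
row 13: Σ corner-gray over 13 cells = 6575  → 31.3783
row 14: Σ corner-gray over 13 cells = 7023  → 33.5163
Σ rows: total corner-gray = 97850  → 466.9758 mm³

466.976


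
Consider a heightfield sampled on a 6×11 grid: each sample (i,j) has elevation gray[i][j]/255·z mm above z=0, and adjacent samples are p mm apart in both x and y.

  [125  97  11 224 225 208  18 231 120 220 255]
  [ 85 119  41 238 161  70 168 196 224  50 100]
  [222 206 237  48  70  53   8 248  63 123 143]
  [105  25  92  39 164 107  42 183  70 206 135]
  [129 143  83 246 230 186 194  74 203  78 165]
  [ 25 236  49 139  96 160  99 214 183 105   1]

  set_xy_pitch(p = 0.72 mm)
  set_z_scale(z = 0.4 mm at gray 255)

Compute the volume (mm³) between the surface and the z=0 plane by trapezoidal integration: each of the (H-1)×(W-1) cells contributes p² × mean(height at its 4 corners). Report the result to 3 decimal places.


height_mm = gray/255 × 0.4; cell vol = 0.72² × mean(4 corners)
unit = 0.72² × 0.4 / (4×255) = 0.000203294 mm³ per gray-sum
row 0: Σ corner-gray over 10 cells = 5807  → 1.1805
row 1: Σ corner-gray over 10 cells = 5196  → 1.0563
row 2: Σ corner-gray over 10 cells = 4573  → 0.9297
row 3: Σ corner-gray over 10 cells = 5264  → 1.0701
row 4: Σ corner-gray over 10 cells = 5756  → 1.1702
Σ rows: total corner-gray = 26596  → 5.4068 mm³

5.407


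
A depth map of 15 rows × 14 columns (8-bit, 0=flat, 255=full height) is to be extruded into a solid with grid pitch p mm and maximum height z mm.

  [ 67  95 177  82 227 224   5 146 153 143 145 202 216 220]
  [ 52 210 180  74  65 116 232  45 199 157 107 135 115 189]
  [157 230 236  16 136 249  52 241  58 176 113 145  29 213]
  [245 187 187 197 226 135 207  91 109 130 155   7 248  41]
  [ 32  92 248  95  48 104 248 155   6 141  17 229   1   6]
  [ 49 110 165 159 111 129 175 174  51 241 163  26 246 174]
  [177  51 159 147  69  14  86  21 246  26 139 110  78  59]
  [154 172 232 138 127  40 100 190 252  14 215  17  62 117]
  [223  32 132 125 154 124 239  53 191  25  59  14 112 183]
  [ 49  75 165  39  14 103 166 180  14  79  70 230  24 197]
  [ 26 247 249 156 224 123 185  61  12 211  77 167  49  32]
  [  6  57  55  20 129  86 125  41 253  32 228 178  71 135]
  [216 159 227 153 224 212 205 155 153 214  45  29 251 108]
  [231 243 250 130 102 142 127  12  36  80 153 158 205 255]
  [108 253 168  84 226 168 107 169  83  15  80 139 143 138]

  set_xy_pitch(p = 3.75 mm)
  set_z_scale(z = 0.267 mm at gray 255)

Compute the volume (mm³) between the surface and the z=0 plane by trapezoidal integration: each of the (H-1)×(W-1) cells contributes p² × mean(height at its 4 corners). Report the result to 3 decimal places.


348.601

height_mm = gray/255 × 0.267; cell vol = 3.75² × mean(4 corners)
unit = 3.75² × 0.267 / (4×255) = 0.00368107 mm³ per gray-sum
row 0: Σ corner-gray over 13 cells = 7428  → 27.3430
row 1: Σ corner-gray over 13 cells = 7243  → 26.6620
row 2: Σ corner-gray over 13 cells = 7776  → 28.6240
row 3: Σ corner-gray over 13 cells = 6850  → 25.2153
row 4: Σ corner-gray over 13 cells = 6529  → 24.0337
row 5: Σ corner-gray over 13 cells = 6251  → 23.0103
row 6: Σ corner-gray over 13 cells = 5917  → 21.7809
row 7: Σ corner-gray over 13 cells = 6315  → 23.2459
row 8: Σ corner-gray over 13 cells = 5490  → 20.2091
row 9: Σ corner-gray over 13 cells = 6144  → 22.6165
row 10: Σ corner-gray over 13 cells = 6271  → 23.0840
row 11: Σ corner-gray over 13 cells = 7069  → 26.0215
row 12: Σ corner-gray over 13 cells = 8140  → 29.9639
row 13: Σ corner-gray over 13 cells = 7278  → 26.7908
Σ rows: total corner-gray = 94701  → 348.6006 mm³


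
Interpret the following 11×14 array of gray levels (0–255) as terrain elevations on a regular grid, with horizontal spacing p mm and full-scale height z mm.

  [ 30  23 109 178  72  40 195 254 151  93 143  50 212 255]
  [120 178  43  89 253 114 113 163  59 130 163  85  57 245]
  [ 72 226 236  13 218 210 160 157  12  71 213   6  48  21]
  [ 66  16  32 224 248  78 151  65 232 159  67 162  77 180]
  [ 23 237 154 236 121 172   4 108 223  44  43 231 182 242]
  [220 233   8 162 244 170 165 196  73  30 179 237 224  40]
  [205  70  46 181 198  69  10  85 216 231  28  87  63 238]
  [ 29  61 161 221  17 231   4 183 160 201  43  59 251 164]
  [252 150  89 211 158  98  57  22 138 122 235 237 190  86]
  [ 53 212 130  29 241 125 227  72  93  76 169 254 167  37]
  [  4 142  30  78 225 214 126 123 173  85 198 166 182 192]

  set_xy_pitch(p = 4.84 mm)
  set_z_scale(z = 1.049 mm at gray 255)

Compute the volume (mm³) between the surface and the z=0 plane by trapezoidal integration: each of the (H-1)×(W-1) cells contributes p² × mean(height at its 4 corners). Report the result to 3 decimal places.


1684.462

height_mm = gray/255 × 1.049; cell vol = 4.84² × mean(4 corners)
unit = 4.84² × 1.049 / (4×255) = 0.0240916 mm³ per gray-sum
row 0: Σ corner-gray over 13 cells = 6584  → 158.6192
row 1: Σ corner-gray over 13 cells = 6492  → 156.4028
row 2: Σ corner-gray over 13 cells = 6501  → 156.6196
row 3: Σ corner-gray over 13 cells = 7043  → 169.6773
row 4: Σ corner-gray over 13 cells = 7877  → 189.7697
row 5: Σ corner-gray over 13 cells = 7113  → 171.3637
row 6: Σ corner-gray over 13 cells = 6388  → 153.8973
row 7: Σ corner-gray over 13 cells = 7129  → 171.7492
row 8: Σ corner-gray over 13 cells = 7432  → 179.0489
row 9: Σ corner-gray over 13 cells = 7360  → 177.3143
Σ rows: total corner-gray = 69919  → 1684.4621 mm³


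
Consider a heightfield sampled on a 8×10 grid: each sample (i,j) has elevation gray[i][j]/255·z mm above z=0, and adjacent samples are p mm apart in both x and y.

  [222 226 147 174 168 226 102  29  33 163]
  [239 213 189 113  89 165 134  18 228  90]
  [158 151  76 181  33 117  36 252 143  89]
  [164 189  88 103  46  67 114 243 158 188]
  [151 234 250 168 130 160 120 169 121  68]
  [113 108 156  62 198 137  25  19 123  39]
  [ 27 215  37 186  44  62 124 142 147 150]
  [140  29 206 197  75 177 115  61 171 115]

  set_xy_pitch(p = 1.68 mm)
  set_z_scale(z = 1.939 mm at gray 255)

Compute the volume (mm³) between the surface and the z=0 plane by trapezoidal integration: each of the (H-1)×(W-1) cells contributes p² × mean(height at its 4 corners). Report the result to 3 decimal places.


177.034

height_mm = gray/255 × 1.939; cell vol = 1.68² × mean(4 corners)
unit = 1.68² × 1.939 / (4×255) = 0.00536533 mm³ per gray-sum
row 0: Σ corner-gray over 9 cells = 5222  → 28.0177
row 1: Σ corner-gray over 9 cells = 4852  → 26.0326
row 2: Σ corner-gray over 9 cells = 4593  → 24.6429
row 3: Σ corner-gray over 9 cells = 5291  → 28.3879
row 4: Σ corner-gray over 9 cells = 4731  → 25.3834
row 5: Σ corner-gray over 9 cells = 3899  → 20.9194
row 6: Σ corner-gray over 9 cells = 4408  → 23.6504
Σ rows: total corner-gray = 32996  → 177.0343 mm³


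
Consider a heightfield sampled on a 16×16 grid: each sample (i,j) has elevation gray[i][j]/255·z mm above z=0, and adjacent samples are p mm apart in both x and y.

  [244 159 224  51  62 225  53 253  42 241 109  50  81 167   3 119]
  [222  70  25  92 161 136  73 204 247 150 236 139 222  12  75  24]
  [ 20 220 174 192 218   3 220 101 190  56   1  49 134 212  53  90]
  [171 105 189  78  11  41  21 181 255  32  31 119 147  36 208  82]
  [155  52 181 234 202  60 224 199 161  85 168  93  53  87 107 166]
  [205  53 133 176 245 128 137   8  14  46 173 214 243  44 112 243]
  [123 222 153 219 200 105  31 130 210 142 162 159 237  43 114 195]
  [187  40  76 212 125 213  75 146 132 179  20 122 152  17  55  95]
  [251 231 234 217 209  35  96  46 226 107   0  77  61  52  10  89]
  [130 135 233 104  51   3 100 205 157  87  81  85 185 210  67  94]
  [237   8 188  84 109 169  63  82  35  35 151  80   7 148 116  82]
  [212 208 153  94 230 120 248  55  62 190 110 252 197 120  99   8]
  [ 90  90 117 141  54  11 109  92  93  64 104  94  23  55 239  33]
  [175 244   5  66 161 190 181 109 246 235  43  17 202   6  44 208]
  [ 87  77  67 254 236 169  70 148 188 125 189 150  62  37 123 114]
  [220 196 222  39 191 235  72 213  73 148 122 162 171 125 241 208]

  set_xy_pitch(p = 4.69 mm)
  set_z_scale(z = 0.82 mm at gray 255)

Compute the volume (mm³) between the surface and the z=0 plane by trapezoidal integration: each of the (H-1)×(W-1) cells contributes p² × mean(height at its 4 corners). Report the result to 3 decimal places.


height_mm = gray/255 × 0.82; cell vol = 4.69² × mean(4 corners)
unit = 4.69² × 0.82 / (4×255) = 0.0176831 mm³ per gray-sum
row 0: Σ corner-gray over 15 cells = 7733  → 136.7437
row 1: Σ corner-gray over 15 cells = 7686  → 135.9126
row 2: Σ corner-gray over 15 cells = 6917  → 122.3143
row 3: Σ corner-gray over 15 cells = 7294  → 128.9808
row 4: Σ corner-gray over 15 cells = 8033  → 142.0487
row 5: Σ corner-gray over 15 cells = 8472  → 149.8116
row 6: Σ corner-gray over 15 cells = 7982  → 141.1468
row 7: Σ corner-gray over 15 cells = 6952  → 122.9332
row 8: Σ corner-gray over 15 cells = 7172  → 126.8235
row 9: Σ corner-gray over 15 cells = 6499  → 114.9227
row 10: Σ corner-gray over 15 cells = 7365  → 130.2363
row 11: Σ corner-gray over 15 cells = 7191  → 127.1595
row 12: Σ corner-gray over 15 cells = 6576  → 116.2843
row 13: Σ corner-gray over 15 cells = 7872  → 139.2017
row 14: Σ corner-gray over 15 cells = 8839  → 156.3013
Σ rows: total corner-gray = 112583  → 1990.8209 mm³

1990.821


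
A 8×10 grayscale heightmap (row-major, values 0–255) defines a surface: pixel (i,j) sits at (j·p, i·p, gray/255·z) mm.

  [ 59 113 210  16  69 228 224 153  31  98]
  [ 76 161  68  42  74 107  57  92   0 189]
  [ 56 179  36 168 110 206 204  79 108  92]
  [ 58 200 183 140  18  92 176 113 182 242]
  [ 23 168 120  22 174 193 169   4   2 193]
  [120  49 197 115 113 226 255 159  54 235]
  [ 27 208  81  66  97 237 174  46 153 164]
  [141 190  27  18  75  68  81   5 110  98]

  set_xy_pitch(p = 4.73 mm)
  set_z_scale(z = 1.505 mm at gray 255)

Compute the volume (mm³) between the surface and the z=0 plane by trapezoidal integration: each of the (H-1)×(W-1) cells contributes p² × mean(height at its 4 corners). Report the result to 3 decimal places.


993.301

height_mm = gray/255 × 1.505; cell vol = 4.73² × mean(4 corners)
unit = 4.73² × 1.505 / (4×255) = 0.033011 mm³ per gray-sum
row 0: Σ corner-gray over 9 cells = 3712  → 122.5368
row 1: Σ corner-gray over 9 cells = 3795  → 125.2767
row 2: Σ corner-gray over 9 cells = 4836  → 159.6412
row 3: Σ corner-gray over 9 cells = 4428  → 146.1727
row 4: Σ corner-gray over 9 cells = 4611  → 152.2137
row 5: Σ corner-gray over 9 cells = 5006  → 165.2530
row 6: Σ corner-gray over 9 cells = 3702  → 122.2067
Σ rows: total corner-gray = 30090  → 993.3008 mm³


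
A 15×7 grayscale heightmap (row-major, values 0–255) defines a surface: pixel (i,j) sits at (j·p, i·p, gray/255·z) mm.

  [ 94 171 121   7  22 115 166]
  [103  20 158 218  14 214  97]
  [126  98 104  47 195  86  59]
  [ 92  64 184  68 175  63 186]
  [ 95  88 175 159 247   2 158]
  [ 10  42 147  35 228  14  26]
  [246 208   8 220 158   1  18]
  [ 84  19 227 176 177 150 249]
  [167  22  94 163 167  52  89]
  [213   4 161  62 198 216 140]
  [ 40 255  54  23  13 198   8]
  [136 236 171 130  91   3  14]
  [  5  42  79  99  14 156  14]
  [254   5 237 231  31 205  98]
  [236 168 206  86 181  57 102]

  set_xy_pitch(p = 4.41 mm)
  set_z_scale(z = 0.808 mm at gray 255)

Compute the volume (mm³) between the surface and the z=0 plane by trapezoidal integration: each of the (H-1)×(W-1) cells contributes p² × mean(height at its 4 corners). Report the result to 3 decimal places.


596.580

height_mm = gray/255 × 0.808; cell vol = 4.41² × mean(4 corners)
unit = 4.41² × 0.808 / (4×255) = 0.0154059 mm³ per gray-sum
row 0: Σ corner-gray over 6 cells = 2580  → 39.7473
row 1: Σ corner-gray over 6 cells = 2693  → 41.4882
row 2: Σ corner-gray over 6 cells = 2631  → 40.5330
row 3: Σ corner-gray over 6 cells = 2981  → 45.9251
row 4: Σ corner-gray over 6 cells = 2563  → 39.4854
row 5: Σ corner-gray over 6 cells = 2422  → 37.3132
row 6: Σ corner-gray over 6 cells = 3285  → 50.6085
row 7: Σ corner-gray over 6 cells = 3083  → 47.4965
row 8: Σ corner-gray over 6 cells = 2887  → 44.4770
row 9: Σ corner-gray over 6 cells = 2769  → 42.6591
row 10: Σ corner-gray over 6 cells = 2546  → 39.2235
row 11: Σ corner-gray over 6 cells = 2211  → 34.0625
row 12: Σ corner-gray over 6 cells = 2569  → 39.5779
row 13: Σ corner-gray over 6 cells = 3504  → 53.9824
Σ rows: total corner-gray = 38724  → 596.5798 mm³


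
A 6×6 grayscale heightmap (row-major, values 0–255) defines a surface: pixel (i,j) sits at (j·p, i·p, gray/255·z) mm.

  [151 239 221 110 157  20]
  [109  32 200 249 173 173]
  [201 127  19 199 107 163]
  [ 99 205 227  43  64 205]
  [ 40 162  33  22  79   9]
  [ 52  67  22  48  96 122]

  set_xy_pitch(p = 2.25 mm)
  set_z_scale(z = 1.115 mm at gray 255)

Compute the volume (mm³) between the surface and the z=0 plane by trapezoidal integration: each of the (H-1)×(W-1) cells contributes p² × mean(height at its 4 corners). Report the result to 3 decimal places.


height_mm = gray/255 × 1.115; cell vol = 2.25² × mean(4 corners)
unit = 2.25² × 1.115 / (4×255) = 0.00553401 mm³ per gray-sum
row 0: Σ corner-gray over 5 cells = 3215  → 17.7918
row 1: Σ corner-gray over 5 cells = 2858  → 15.8162
row 2: Σ corner-gray over 5 cells = 2650  → 14.6651
row 3: Σ corner-gray over 5 cells = 2023  → 11.1953
row 4: Σ corner-gray over 5 cells = 1281  → 7.0891
Σ rows: total corner-gray = 12027  → 66.5575 mm³

66.558


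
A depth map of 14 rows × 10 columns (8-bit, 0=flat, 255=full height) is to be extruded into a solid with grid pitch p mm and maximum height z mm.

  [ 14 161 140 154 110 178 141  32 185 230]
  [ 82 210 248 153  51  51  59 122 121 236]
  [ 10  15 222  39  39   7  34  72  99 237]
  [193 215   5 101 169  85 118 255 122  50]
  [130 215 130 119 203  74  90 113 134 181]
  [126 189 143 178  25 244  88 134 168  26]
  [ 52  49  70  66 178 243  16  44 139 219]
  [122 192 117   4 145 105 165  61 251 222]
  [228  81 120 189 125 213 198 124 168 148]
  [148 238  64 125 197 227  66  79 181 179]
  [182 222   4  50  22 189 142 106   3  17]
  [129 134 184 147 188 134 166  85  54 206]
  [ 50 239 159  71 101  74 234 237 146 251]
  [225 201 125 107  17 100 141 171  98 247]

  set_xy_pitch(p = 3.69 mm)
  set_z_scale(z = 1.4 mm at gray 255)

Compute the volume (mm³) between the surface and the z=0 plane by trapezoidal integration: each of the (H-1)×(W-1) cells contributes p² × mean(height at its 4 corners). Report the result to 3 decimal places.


height_mm = gray/255 × 1.4; cell vol = 3.69² × mean(4 corners)
unit = 3.69² × 1.4 / (4×255) = 0.0186888 mm³ per gray-sum
row 0: Σ corner-gray over 9 cells = 4794  → 89.5939
row 1: Σ corner-gray over 9 cells = 3649  → 68.1953
row 2: Σ corner-gray over 9 cells = 3684  → 68.8494
row 3: Σ corner-gray over 9 cells = 4850  → 90.6405
row 4: Σ corner-gray over 9 cells = 4957  → 92.6402
row 5: Σ corner-gray over 9 cells = 4371  → 81.6886
row 6: Σ corner-gray over 9 cells = 4305  → 80.4551
row 7: Σ corner-gray over 9 cells = 5236  → 97.8544
row 8: Σ corner-gray over 9 cells = 5493  → 102.6574
row 9: Σ corner-gray over 9 cells = 4356  → 81.4083
row 10: Σ corner-gray over 9 cells = 4194  → 78.3807
row 11: Σ corner-gray over 9 cells = 5342  → 99.8354
row 12: Σ corner-gray over 9 cells = 5215  → 97.4619
Σ rows: total corner-gray = 60446  → 1129.6611 mm³

1129.661


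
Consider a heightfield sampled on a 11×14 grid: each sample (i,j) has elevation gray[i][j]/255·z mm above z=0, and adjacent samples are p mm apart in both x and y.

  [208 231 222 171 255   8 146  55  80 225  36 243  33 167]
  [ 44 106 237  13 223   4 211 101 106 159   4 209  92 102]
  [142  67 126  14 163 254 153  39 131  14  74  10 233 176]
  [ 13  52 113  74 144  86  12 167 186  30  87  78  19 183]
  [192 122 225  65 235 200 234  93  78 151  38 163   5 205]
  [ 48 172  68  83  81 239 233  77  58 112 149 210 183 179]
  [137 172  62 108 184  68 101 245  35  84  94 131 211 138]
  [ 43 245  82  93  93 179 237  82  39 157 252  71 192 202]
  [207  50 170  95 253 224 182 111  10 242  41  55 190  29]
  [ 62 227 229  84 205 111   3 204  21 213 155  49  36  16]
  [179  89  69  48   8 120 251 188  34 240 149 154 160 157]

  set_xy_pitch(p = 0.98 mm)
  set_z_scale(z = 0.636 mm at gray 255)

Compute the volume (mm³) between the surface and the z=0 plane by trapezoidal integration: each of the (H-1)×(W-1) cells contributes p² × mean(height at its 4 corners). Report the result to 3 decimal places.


height_mm = gray/255 × 0.636; cell vol = 0.98² × mean(4 corners)
unit = 0.98² × 0.636 / (4×255) = 0.000598838 mm³ per gray-sum
row 0: Σ corner-gray over 13 cells = 6861  → 4.1086
row 1: Σ corner-gray over 13 cells = 5950  → 3.5631
row 2: Σ corner-gray over 13 cells = 5166  → 3.0936
row 3: Σ corner-gray over 13 cells = 5907  → 3.5373
row 4: Σ corner-gray over 13 cells = 7172  → 4.2949
row 5: Σ corner-gray over 13 cells = 6822  → 4.0853
row 6: Σ corner-gray over 13 cells = 6954  → 4.1643
row 7: Σ corner-gray over 13 cells = 7171  → 4.2943
row 8: Σ corner-gray over 13 cells = 6634  → 3.9727
row 9: Σ corner-gray over 13 cells = 6508  → 3.8972
Σ rows: total corner-gray = 65145  → 39.0113 mm³

39.011
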